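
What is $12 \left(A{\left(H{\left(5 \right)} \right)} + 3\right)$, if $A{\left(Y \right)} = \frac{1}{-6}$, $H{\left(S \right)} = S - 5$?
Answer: $34$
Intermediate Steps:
$H{\left(S \right)} = -5 + S$
$A{\left(Y \right)} = - \frac{1}{6}$
$12 \left(A{\left(H{\left(5 \right)} \right)} + 3\right) = 12 \left(- \frac{1}{6} + 3\right) = 12 \cdot \frac{17}{6} = 34$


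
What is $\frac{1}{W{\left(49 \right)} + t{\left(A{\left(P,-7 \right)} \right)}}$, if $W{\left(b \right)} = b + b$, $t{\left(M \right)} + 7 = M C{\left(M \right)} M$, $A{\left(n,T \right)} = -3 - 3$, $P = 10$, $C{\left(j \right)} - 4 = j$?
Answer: $\frac{1}{19} \approx 0.052632$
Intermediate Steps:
$C{\left(j \right)} = 4 + j$
$A{\left(n,T \right)} = -6$ ($A{\left(n,T \right)} = -3 - 3 = -6$)
$t{\left(M \right)} = -7 + M^{2} \left(4 + M\right)$ ($t{\left(M \right)} = -7 + M \left(4 + M\right) M = -7 + M^{2} \left(4 + M\right)$)
$W{\left(b \right)} = 2 b$
$\frac{1}{W{\left(49 \right)} + t{\left(A{\left(P,-7 \right)} \right)}} = \frac{1}{2 \cdot 49 + \left(-7 + \left(-6\right)^{2} \left(4 - 6\right)\right)} = \frac{1}{98 + \left(-7 + 36 \left(-2\right)\right)} = \frac{1}{98 - 79} = \frac{1}{19}$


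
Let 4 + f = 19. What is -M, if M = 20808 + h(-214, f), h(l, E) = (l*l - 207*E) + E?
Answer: -63514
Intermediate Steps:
f = 15 (f = -4 + 19 = 15)
h(l, E) = l² - 206*E (h(l, E) = (l² - 207*E) + E = l² - 206*E)
M = 63514 (M = 20808 + ((-214)² - 206*15) = 20808 + (45796 - 3090) = 20808 + 42706 = 63514)
-M = -1*63514 = -63514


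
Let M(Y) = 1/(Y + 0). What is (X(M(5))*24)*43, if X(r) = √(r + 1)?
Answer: 1032*√30/5 ≈ 1130.5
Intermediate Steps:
M(Y) = 1/Y
X(r) = √(1 + r)
(X(M(5))*24)*43 = (√(1 + 1/5)*24)*43 = (√(1 + ⅕)*24)*43 = (√(6/5)*24)*43 = ((√30/5)*24)*43 = (24*√30/5)*43 = 1032*√30/5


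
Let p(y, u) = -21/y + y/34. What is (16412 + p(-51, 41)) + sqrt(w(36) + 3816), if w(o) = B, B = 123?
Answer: 557971/34 + sqrt(3939) ≈ 16474.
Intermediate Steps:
p(y, u) = -21/y + y/34 (p(y, u) = -21/y + y*(1/34) = -21/y + y/34)
w(o) = 123
(16412 + p(-51, 41)) + sqrt(w(36) + 3816) = (16412 + (-21/(-51) + (1/34)*(-51))) + sqrt(123 + 3816) = (16412 + (-21*(-1/51) - 3/2)) + sqrt(3939) = (16412 + (7/17 - 3/2)) + sqrt(3939) = (16412 - 37/34) + sqrt(3939) = 557971/34 + sqrt(3939)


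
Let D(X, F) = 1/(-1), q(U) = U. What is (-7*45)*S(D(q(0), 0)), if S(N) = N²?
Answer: -315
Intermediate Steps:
D(X, F) = -1
(-7*45)*S(D(q(0), 0)) = -7*45*(-1)² = -315*1 = -315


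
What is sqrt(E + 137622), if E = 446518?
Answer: 2*sqrt(146035) ≈ 764.29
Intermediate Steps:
sqrt(E + 137622) = sqrt(446518 + 137622) = sqrt(584140) = 2*sqrt(146035)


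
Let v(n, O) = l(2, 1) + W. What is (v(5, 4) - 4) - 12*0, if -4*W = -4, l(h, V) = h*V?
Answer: -1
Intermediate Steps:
l(h, V) = V*h
W = 1 (W = -1/4*(-4) = 1)
v(n, O) = 3 (v(n, O) = 1*2 + 1 = 2 + 1 = 3)
(v(5, 4) - 4) - 12*0 = (3 - 4) - 12*0 = -1 + 0 = -1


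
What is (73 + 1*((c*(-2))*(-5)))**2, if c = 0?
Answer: 5329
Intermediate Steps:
(73 + 1*((c*(-2))*(-5)))**2 = (73 + 1*((0*(-2))*(-5)))**2 = (73 + 1*(0*(-5)))**2 = (73 + 1*0)**2 = (73 + 0)**2 = 73**2 = 5329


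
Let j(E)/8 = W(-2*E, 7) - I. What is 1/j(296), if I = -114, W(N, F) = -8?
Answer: 1/848 ≈ 0.0011792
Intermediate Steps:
j(E) = 848 (j(E) = 8*(-8 - 1*(-114)) = 8*(-8 + 114) = 8*106 = 848)
1/j(296) = 1/848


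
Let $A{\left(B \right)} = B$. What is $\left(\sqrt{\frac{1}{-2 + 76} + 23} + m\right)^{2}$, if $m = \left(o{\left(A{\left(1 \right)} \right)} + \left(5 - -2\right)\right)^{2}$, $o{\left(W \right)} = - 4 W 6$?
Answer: $\frac{\left(21386 + \sqrt{126022}\right)^{2}}{5476} \approx 86317.0$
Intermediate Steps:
$o{\left(W \right)} = - 24 W$
$m = 289$ ($m = \left(\left(-24\right) 1 + \left(5 - -2\right)\right)^{2} = \left(-24 + \left(5 + 2\right)\right)^{2} = \left(-24 + 7\right)^{2} = \left(-17\right)^{2} = 289$)
$\left(\sqrt{\frac{1}{-2 + 76} + 23} + m\right)^{2} = \left(\sqrt{\frac{1}{-2 + 76} + 23} + 289\right)^{2} = \left(\sqrt{\frac{1}{74} + 23} + 289\right)^{2} = \left(\sqrt{\frac{1703}{74}} + 289\right)^{2} = \left(\frac{\sqrt{126022}}{74} + 289\right)^{2} = \left(289 + \frac{\sqrt{126022}}{74}\right)^{2}$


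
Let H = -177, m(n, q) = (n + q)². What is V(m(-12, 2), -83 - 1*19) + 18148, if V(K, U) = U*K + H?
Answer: 7771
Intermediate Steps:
V(K, U) = -177 + K*U (V(K, U) = U*K - 177 = K*U - 177 = -177 + K*U)
V(m(-12, 2), -83 - 1*19) + 18148 = (-177 + (-12 + 2)²*(-83 - 1*19)) + 18148 = (-177 + (-10)²*(-83 - 19)) + 18148 = (-177 + 100*(-102)) + 18148 = (-177 - 10200) + 18148 = -10377 + 18148 = 7771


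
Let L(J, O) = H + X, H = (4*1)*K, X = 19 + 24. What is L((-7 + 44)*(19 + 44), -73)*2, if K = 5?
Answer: 126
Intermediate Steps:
X = 43
H = 20 (H = (4*1)*5 = 4*5 = 20)
L(J, O) = 63 (L(J, O) = 20 + 43 = 63)
L((-7 + 44)*(19 + 44), -73)*2 = 63*2 = 126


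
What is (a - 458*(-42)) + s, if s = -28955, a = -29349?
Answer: -39068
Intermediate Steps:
(a - 458*(-42)) + s = (-29349 - 458*(-42)) - 28955 = (-29349 + 19236) - 28955 = -10113 - 28955 = -39068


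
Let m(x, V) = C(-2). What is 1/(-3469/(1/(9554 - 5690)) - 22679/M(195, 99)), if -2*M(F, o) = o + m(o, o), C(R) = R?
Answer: -97/1300163594 ≈ -7.4606e-8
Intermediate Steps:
m(x, V) = -2
M(F, o) = 1 - o/2 (M(F, o) = -(o - 2)/2 = -(-2 + o)/2 = 1 - o/2)
1/(-3469/(1/(9554 - 5690)) - 22679/M(195, 99)) = 1/(-3469/(1/(9554 - 5690)) - 22679/(1 - ½*99)) = 1/(-3469/(1/3864) - 22679/(1 - 99/2)) = 1/(-3469/1/3864 - 22679/(-97/2)) = 1/(-3469*3864 - 22679*(-2/97)) = 1/(-13404216 + 45358/97) = 1/(-1300163594/97) = -97/1300163594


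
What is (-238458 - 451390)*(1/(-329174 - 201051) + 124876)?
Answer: -45676475916990952/530225 ≈ -8.6145e+10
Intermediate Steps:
(-238458 - 451390)*(1/(-329174 - 201051) + 124876) = -689848*(1/(-530225) + 124876) = -689848*(-1/530225 + 124876) = -689848*66212377099/530225 = -45676475916990952/530225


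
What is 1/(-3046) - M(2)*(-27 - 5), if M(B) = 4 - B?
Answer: 194943/3046 ≈ 64.000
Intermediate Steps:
1/(-3046) - M(2)*(-27 - 5) = 1/(-3046) - (4 - 1*2)*(-27 - 5) = -1/3046 - (4 - 2)*(-32) = -1/3046 - 2*(-32) = -1/3046 - 1*(-64) = -1/3046 + 64 = 194943/3046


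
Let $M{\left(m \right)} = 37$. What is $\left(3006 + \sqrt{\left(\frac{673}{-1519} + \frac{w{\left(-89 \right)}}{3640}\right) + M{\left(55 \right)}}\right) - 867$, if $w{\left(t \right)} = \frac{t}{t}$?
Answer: $2139 + \frac{\sqrt{116369542510}}{56420} \approx 2145.0$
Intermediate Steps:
$w{\left(t \right)} = 1$
$\left(3006 + \sqrt{\left(\frac{673}{-1519} + \frac{w{\left(-89 \right)}}{3640}\right) + M{\left(55 \right)}}\right) - 867 = \left(3006 + \sqrt{\left(\frac{673}{-1519} + 1 \cdot \frac{1}{3640}\right) + 37}\right) - 867 = \left(3006 + \sqrt{\left(673 \left(- \frac{1}{1519}\right) + 1 \cdot \frac{1}{3640}\right) + 37}\right) - 867 = \left(3006 + \sqrt{\left(- \frac{673}{1519} + \frac{1}{3640}\right) + 37}\right) - 867 = \left(3006 + \sqrt{- \frac{349743}{789880} + 37}\right) - 867 = \left(3006 + \sqrt{\frac{28875817}{789880}}\right) - 867 = \left(3006 + \frac{\sqrt{116369542510}}{56420}\right) - 867 = 2139 + \frac{\sqrt{116369542510}}{56420}$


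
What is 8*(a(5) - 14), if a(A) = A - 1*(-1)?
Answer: -64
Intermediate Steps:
a(A) = 1 + A (a(A) = A + 1 = 1 + A)
8*(a(5) - 14) = 8*((1 + 5) - 14) = 8*(6 - 14) = 8*(-8) = -64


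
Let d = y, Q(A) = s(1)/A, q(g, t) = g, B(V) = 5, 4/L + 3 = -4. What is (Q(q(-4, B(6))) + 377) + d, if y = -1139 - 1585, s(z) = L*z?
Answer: -16428/7 ≈ -2346.9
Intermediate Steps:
L = -4/7 (L = 4/(-3 - 4) = 4/(-7) = 4*(-1/7) = -4/7 ≈ -0.57143)
s(z) = -4*z/7
y = -2724
Q(A) = -4/(7*A) (Q(A) = (-4/7*1)/A = -4/(7*A))
d = -2724
(Q(q(-4, B(6))) + 377) + d = (-4/7/(-4) + 377) - 2724 = (-4/7*(-1/4) + 377) - 2724 = (1/7 + 377) - 2724 = 2640/7 - 2724 = -16428/7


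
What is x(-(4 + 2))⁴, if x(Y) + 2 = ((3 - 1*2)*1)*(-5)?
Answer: 2401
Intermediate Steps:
x(Y) = -7 (x(Y) = -2 + ((3 - 1*2)*1)*(-5) = -2 + ((3 - 2)*1)*(-5) = -2 + (1*1)*(-5) = -2 + 1*(-5) = -2 - 5 = -7)
x(-(4 + 2))⁴ = (-7)⁴ = 2401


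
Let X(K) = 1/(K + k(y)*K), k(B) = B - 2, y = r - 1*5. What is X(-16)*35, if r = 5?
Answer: 35/16 ≈ 2.1875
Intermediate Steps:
y = 0 (y = 5 - 1*5 = 5 - 5 = 0)
k(B) = -2 + B
X(K) = -1/K (X(K) = 1/(K + (-2 + 0)*K) = 1/(K - 2*K) = 1/(-K) = -1/K)
X(-16)*35 = -1/(-16)*35 = -1*(-1/16)*35 = (1/16)*35 = 35/16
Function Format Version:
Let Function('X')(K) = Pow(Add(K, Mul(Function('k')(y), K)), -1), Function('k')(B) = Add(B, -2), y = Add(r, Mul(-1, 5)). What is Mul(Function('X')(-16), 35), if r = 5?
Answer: Rational(35, 16) ≈ 2.1875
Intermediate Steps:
y = 0 (y = Add(5, Mul(-1, 5)) = Add(5, -5) = 0)
Function('k')(B) = Add(-2, B)
Function('X')(K) = Mul(-1, Pow(K, -1)) (Function('X')(K) = Pow(Add(K, Mul(Add(-2, 0), K)), -1) = Pow(Add(K, Mul(-2, K)), -1) = Pow(Mul(-1, K), -1) = Mul(-1, Pow(K, -1)))
Mul(Function('X')(-16), 35) = Mul(Mul(-1, Pow(-16, -1)), 35) = Mul(Mul(-1, Rational(-1, 16)), 35) = Mul(Rational(1, 16), 35) = Rational(35, 16)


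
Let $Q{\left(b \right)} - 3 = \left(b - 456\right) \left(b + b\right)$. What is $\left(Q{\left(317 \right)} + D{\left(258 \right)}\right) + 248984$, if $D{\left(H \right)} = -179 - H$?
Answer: $160424$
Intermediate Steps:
$Q{\left(b \right)} = 3 + 2 b \left(-456 + b\right)$ ($Q{\left(b \right)} = 3 + \left(b - 456\right) \left(b + b\right) = 3 + \left(-456 + b\right) 2 b = 3 + 2 b \left(-456 + b\right)$)
$\left(Q{\left(317 \right)} + D{\left(258 \right)}\right) + 248984 = \left(\left(3 - 289104 + 2 \cdot 317^{2}\right) - 437\right) + 248984 = \left(\left(3 - 289104 + 2 \cdot 100489\right) - 437\right) + 248984 = \left(\left(3 - 289104 + 200978\right) - 437\right) + 248984 = \left(-88123 - 437\right) + 248984 = -88560 + 248984 = 160424$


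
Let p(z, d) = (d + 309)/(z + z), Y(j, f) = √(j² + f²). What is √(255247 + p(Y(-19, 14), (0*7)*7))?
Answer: √(316760506012 + 344226*√557)/1114 ≈ 505.23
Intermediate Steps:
Y(j, f) = √(f² + j²)
p(z, d) = (309 + d)/(2*z) (p(z, d) = (309 + d)/((2*z)) = (309 + d)*(1/(2*z)) = (309 + d)/(2*z))
√(255247 + p(Y(-19, 14), (0*7)*7)) = √(255247 + (309 + (0*7)*7)/(2*(√(14² + (-19)²)))) = √(255247 + (309 + 0*7)/(2*(√(196 + 361)))) = √(255247 + (309 + 0)/(2*(√557))) = √(255247 + (½)*(√557/557)*309) = √(255247 + 309*√557/1114)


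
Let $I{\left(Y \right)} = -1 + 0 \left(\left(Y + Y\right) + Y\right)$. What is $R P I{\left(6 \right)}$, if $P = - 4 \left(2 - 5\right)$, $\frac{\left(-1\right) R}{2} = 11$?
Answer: $264$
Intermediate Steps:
$R = -22$ ($R = \left(-2\right) 11 = -22$)
$P = 12$ ($P = \left(-4\right) \left(-3\right) = 12$)
$I{\left(Y \right)} = -1$ ($I{\left(Y \right)} = -1 + 0 \left(2 Y + Y\right) = -1 + 0 \cdot 3 Y = -1 + 0 = -1$)
$R P I{\left(6 \right)} = \left(-22\right) 12 \left(-1\right) = \left(-264\right) \left(-1\right) = 264$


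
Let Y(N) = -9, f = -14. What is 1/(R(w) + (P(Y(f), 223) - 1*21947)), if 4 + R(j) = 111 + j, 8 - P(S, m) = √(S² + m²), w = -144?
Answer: -10988/241447383 + √49810/482894766 ≈ -4.5047e-5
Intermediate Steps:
P(S, m) = 8 - √(S² + m²)
R(j) = 107 + j (R(j) = -4 + (111 + j) = 107 + j)
1/(R(w) + (P(Y(f), 223) - 1*21947)) = 1/((107 - 144) + ((8 - √((-9)² + 223²)) - 1*21947)) = 1/(-37 + ((8 - √(81 + 49729)) - 21947)) = 1/(-37 + ((8 - √49810) - 21947)) = 1/(-37 + (-21939 - √49810)) = 1/(-21976 - √49810)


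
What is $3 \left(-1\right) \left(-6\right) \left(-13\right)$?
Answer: $-234$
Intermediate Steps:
$3 \left(-1\right) \left(-6\right) \left(-13\right) = \left(-3\right) \left(-6\right) \left(-13\right) = 18 \left(-13\right) = -234$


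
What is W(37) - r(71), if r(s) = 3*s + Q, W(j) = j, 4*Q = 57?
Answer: -761/4 ≈ -190.25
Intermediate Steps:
Q = 57/4 (Q = (¼)*57 = 57/4 ≈ 14.250)
r(s) = 57/4 + 3*s (r(s) = 3*s + 57/4 = 57/4 + 3*s)
W(37) - r(71) = 37 - (57/4 + 3*71) = 37 - (57/4 + 213) = 37 - 1*909/4 = 37 - 909/4 = -761/4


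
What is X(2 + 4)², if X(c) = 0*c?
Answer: 0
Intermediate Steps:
X(c) = 0
X(2 + 4)² = 0² = 0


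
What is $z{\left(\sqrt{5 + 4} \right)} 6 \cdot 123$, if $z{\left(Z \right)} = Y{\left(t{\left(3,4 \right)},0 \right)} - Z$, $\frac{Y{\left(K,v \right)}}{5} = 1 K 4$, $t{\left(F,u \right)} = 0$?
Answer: $-2214$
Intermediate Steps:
$Y{\left(K,v \right)} = 20 K$ ($Y{\left(K,v \right)} = 5 \cdot 1 K 4 = 5 K 4 = 5 \cdot 4 K = 20 K$)
$z{\left(Z \right)} = - Z$ ($z{\left(Z \right)} = 20 \cdot 0 - Z = 0 - Z = - Z$)
$z{\left(\sqrt{5 + 4} \right)} 6 \cdot 123 = - \sqrt{5 + 4} \cdot 6 \cdot 123 = - \sqrt{9} \cdot 738 = \left(-1\right) 3 \cdot 738 = \left(-3\right) 738 = -2214$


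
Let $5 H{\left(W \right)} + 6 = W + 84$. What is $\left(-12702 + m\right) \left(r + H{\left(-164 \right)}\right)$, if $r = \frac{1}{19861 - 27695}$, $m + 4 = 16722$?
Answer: $- \frac{1352847832}{19585} \approx -69076.0$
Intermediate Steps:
$m = 16718$ ($m = -4 + 16722 = 16718$)
$H{\left(W \right)} = \frac{78}{5} + \frac{W}{5}$ ($H{\left(W \right)} = - \frac{6}{5} + \frac{W + 84}{5} = - \frac{6}{5} + \frac{84 + W}{5} = - \frac{6}{5} + \left(\frac{84}{5} + \frac{W}{5}\right) = \frac{78}{5} + \frac{W}{5}$)
$r = - \frac{1}{7834}$ ($r = \frac{1}{-7834} = - \frac{1}{7834} \approx -0.00012765$)
$\left(-12702 + m\right) \left(r + H{\left(-164 \right)}\right) = \left(-12702 + 16718\right) \left(- \frac{1}{7834} + \left(\frac{78}{5} + \frac{1}{5} \left(-164\right)\right)\right) = 4016 \left(- \frac{1}{7834} + \left(\frac{78}{5} - \frac{164}{5}\right)\right) = 4016 \left(- \frac{1}{7834} - \frac{86}{5}\right) = 4016 \left(- \frac{673729}{39170}\right) = - \frac{1352847832}{19585}$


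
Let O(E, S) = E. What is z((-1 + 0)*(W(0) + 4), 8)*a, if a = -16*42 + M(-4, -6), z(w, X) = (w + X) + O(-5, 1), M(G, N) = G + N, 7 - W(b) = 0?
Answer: 5456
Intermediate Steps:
W(b) = 7 (W(b) = 7 - 1*0 = 7 + 0 = 7)
z(w, X) = -5 + X + w (z(w, X) = (w + X) - 5 = (X + w) - 5 = -5 + X + w)
a = -682 (a = -16*42 + (-4 - 6) = -672 - 10 = -682)
z((-1 + 0)*(W(0) + 4), 8)*a = (-5 + 8 + (-1 + 0)*(7 + 4))*(-682) = (-5 + 8 - 1*11)*(-682) = (-5 + 8 - 11)*(-682) = -8*(-682) = 5456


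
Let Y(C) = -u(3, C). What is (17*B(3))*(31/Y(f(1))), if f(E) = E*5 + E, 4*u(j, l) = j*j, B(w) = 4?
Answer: -8432/9 ≈ -936.89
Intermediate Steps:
u(j, l) = j²/4 (u(j, l) = (j*j)/4 = j²/4)
f(E) = 6*E (f(E) = 5*E + E = 6*E)
Y(C) = -9/4 (Y(C) = -3²/4 = -9/4)
(17*B(3))*(31/Y(f(1))) = (17*4)*(31/(-9/4)) = 68*(31*(-4/9)) = 68*(-124/9) = -8432/9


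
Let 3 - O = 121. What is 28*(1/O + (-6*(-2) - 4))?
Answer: 13202/59 ≈ 223.76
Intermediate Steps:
O = -118 (O = 3 - 1*121 = 3 - 121 = -118)
28*(1/O + (-6*(-2) - 4)) = 28*(1/(-118) + (-6*(-2) - 4)) = 28*(-1/118 + (12 - 4)) = 28*(-1/118 + 8) = 28*(943/118) = 13202/59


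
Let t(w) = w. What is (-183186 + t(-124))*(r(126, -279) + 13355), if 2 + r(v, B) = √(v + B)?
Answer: -2447738430 - 549930*I*√17 ≈ -2.4477e+9 - 2.2674e+6*I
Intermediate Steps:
r(v, B) = -2 + √(B + v) (r(v, B) = -2 + √(v + B) = -2 + √(B + v))
(-183186 + t(-124))*(r(126, -279) + 13355) = (-183186 - 124)*((-2 + √(-279 + 126)) + 13355) = -183310*((-2 + √(-153)) + 13355) = -183310*((-2 + 3*I*√17) + 13355) = -183310*(13353 + 3*I*√17) = -2447738430 - 549930*I*√17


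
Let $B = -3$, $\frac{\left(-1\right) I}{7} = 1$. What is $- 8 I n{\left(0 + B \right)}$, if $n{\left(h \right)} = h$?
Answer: $-168$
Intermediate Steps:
$I = -7$ ($I = \left(-7\right) 1 = -7$)
$- 8 I n{\left(0 + B \right)} = - 8 \left(- 7 \left(0 - 3\right)\right) = - 8 \left(\left(-7\right) \left(-3\right)\right) = \left(-8\right) 21 = -168$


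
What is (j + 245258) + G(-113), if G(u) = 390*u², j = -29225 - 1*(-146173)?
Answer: 5342116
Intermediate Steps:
j = 116948 (j = -29225 + 146173 = 116948)
(j + 245258) + G(-113) = (116948 + 245258) + 390*(-113)² = 362206 + 390*12769 = 362206 + 4979910 = 5342116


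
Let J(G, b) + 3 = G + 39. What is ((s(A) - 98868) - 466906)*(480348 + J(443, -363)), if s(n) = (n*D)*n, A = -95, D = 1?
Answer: -267699951423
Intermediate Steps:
J(G, b) = 36 + G (J(G, b) = -3 + (G + 39) = -3 + (39 + G) = 36 + G)
s(n) = n² (s(n) = (n*1)*n = n*n = n²)
((s(A) - 98868) - 466906)*(480348 + J(443, -363)) = (((-95)² - 98868) - 466906)*(480348 + (36 + 443)) = ((9025 - 98868) - 466906)*(480348 + 479) = (-89843 - 466906)*480827 = -556749*480827 = -267699951423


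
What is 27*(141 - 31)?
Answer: 2970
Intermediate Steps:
27*(141 - 31) = 27*110 = 2970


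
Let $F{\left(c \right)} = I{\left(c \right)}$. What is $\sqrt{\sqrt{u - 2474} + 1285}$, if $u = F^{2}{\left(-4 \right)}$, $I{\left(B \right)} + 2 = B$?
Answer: $\sqrt{1285 + i \sqrt{2438}} \approx 35.854 + 0.6886 i$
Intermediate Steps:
$I{\left(B \right)} = -2 + B$
$F{\left(c \right)} = -2 + c$
$u = 36$ ($u = \left(-2 - 4\right)^{2} = \left(-6\right)^{2} = 36$)
$\sqrt{\sqrt{u - 2474} + 1285} = \sqrt{\sqrt{36 - 2474} + 1285} = \sqrt{\sqrt{-2438} + 1285} = \sqrt{i \sqrt{2438} + 1285} = \sqrt{1285 + i \sqrt{2438}}$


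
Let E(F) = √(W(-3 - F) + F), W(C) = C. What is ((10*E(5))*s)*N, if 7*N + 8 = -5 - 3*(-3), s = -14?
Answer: 80*I*√3 ≈ 138.56*I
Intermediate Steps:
E(F) = I*√3 (E(F) = √((-3 - F) + F) = √(-3) = I*√3)
N = -4/7 (N = -8/7 + (-5 - 3*(-3))/7 = -8/7 + (-5 - 1*(-9))/7 = -8/7 + (-5 + 9)/7 = -8/7 + (⅐)*4 = -8/7 + 4/7 = -4/7 ≈ -0.57143)
((10*E(5))*s)*N = ((10*(I*√3))*(-14))*(-4/7) = ((10*I*√3)*(-14))*(-4/7) = -140*I*√3*(-4/7) = 80*I*√3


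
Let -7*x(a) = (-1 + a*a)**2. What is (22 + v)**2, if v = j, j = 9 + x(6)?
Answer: 20736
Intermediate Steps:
x(a) = -(-1 + a**2)**2/7 (x(a) = -(-1 + a*a)**2/7 = -(-1 + a**2)**2/7)
j = -166 (j = 9 - (-1 + 6**2)**2/7 = 9 - (-1 + 36)**2/7 = 9 - 1/7*35**2 = 9 - 1/7*1225 = 9 - 175 = -166)
v = -166
(22 + v)**2 = (22 - 166)**2 = (-144)**2 = 20736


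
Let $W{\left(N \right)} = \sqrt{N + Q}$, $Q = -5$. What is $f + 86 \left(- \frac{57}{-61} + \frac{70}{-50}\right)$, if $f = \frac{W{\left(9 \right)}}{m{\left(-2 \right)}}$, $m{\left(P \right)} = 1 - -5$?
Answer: $- \frac{36331}{915} \approx -39.706$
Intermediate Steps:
$W{\left(N \right)} = \sqrt{-5 + N}$ ($W{\left(N \right)} = \sqrt{N - 5} = \sqrt{-5 + N}$)
$m{\left(P \right)} = 6$ ($m{\left(P \right)} = 1 + 5 = 6$)
$f = \frac{1}{3}$ ($f = \frac{\sqrt{-5 + 9}}{6} = \sqrt{4} \cdot \frac{1}{6} = 2 \cdot \frac{1}{6} = \frac{1}{3} \approx 0.33333$)
$f + 86 \left(- \frac{57}{-61} + \frac{70}{-50}\right) = \frac{1}{3} + 86 \left(- \frac{57}{-61} + \frac{70}{-50}\right) = \frac{1}{3} + 86 \left(\left(-57\right) \left(- \frac{1}{61}\right) + 70 \left(- \frac{1}{50}\right)\right) = \frac{1}{3} + 86 \left(\frac{57}{61} - \frac{7}{5}\right) = \frac{1}{3} + 86 \left(- \frac{142}{305}\right) = \frac{1}{3} - \frac{12212}{305} = - \frac{36331}{915}$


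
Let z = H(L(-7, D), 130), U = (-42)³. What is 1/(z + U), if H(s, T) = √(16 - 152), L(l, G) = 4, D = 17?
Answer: -9261/686128985 - I*√34/2744515940 ≈ -1.3497e-5 - 2.1246e-9*I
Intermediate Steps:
H(s, T) = 2*I*√34 (H(s, T) = √(-136) = 2*I*√34)
U = -74088
z = 2*I*√34 ≈ 11.662*I
1/(z + U) = 1/(2*I*√34 - 74088) = 1/(-74088 + 2*I*√34)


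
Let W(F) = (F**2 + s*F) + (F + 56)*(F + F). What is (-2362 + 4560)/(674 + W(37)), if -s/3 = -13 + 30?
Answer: 1099/3519 ≈ 0.31230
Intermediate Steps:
s = -51 (s = -3*(-13 + 30) = -3*17 = -51)
W(F) = F**2 - 51*F + 2*F*(56 + F) (W(F) = (F**2 - 51*F) + (F + 56)*(F + F) = (F**2 - 51*F) + (56 + F)*(2*F) = (F**2 - 51*F) + 2*F*(56 + F) = F**2 - 51*F + 2*F*(56 + F))
(-2362 + 4560)/(674 + W(37)) = (-2362 + 4560)/(674 + 37*(61 + 3*37)) = 2198/(674 + 37*(61 + 111)) = 2198/(674 + 37*172) = 2198/(674 + 6364) = 2198/7038 = 2198*(1/7038) = 1099/3519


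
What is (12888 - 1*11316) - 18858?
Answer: -17286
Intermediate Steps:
(12888 - 1*11316) - 18858 = (12888 - 11316) - 18858 = 1572 - 18858 = -17286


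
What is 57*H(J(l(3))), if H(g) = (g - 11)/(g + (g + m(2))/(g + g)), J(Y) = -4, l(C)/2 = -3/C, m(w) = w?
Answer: 228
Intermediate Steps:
l(C) = -6/C (l(C) = 2*(-3/C) = -6/C)
H(g) = (-11 + g)/(g + (2 + g)/(2*g)) (H(g) = (g - 11)/(g + (g + 2)/(g + g)) = (-11 + g)/(g + (2 + g)/((2*g))) = (-11 + g)/(g + (2 + g)*(1/(2*g))) = (-11 + g)/(g + (2 + g)/(2*g)))
57*H(J(l(3))) = 57*(2*(-4)*(-11 - 4)/(2 - 4 + 2*(-4)**2)) = 57*(2*(-4)*(-15)/(2 - 4 + 2*16)) = 57*(2*(-4)*(-15)/(2 - 4 + 32)) = 57*(2*(-4)*(-15)/30) = 57*(2*(-4)*(1/30)*(-15)) = 57*4 = 228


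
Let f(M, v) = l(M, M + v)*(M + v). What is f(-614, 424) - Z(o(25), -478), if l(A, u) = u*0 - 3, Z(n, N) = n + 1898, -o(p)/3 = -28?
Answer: -1412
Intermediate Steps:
o(p) = 84 (o(p) = -3*(-28) = 84)
Z(n, N) = 1898 + n
l(A, u) = -3 (l(A, u) = 0 - 3 = -3)
f(M, v) = -3*M - 3*v (f(M, v) = -3*(M + v) = -3*M - 3*v)
f(-614, 424) - Z(o(25), -478) = (-3*(-614) - 3*424) - (1898 + 84) = (1842 - 1272) - 1*1982 = 570 - 1982 = -1412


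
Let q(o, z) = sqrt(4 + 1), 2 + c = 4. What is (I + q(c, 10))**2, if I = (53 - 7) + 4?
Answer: (50 + sqrt(5))**2 ≈ 2728.6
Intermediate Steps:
c = 2 (c = -2 + 4 = 2)
q(o, z) = sqrt(5)
I = 50 (I = 46 + 4 = 50)
(I + q(c, 10))**2 = (50 + sqrt(5))**2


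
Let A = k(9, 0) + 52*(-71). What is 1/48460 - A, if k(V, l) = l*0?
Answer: 178914321/48460 ≈ 3692.0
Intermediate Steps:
k(V, l) = 0
A = -3692 (A = 0 + 52*(-71) = 0 - 3692 = -3692)
1/48460 - A = 1/48460 - 1*(-3692) = 1/48460 + 3692 = 178914321/48460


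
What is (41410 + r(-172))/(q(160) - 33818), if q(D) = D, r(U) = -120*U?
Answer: -31025/16829 ≈ -1.8435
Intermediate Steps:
(41410 + r(-172))/(q(160) - 33818) = (41410 - 120*(-172))/(160 - 33818) = (41410 + 20640)/(-33658) = 62050*(-1/33658) = -31025/16829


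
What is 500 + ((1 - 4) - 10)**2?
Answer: 669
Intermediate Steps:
500 + ((1 - 4) - 10)**2 = 500 + (-3 - 10)**2 = 500 + (-13)**2 = 500 + 169 = 669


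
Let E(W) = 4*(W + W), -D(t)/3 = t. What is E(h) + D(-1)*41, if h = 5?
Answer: 163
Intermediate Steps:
D(t) = -3*t
E(W) = 8*W (E(W) = 4*(2*W) = 8*W)
E(h) + D(-1)*41 = 8*5 - 3*(-1)*41 = 40 + 3*41 = 40 + 123 = 163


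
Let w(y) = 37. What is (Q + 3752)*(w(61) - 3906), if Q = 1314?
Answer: -19600354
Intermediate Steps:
(Q + 3752)*(w(61) - 3906) = (1314 + 3752)*(37 - 3906) = 5066*(-3869) = -19600354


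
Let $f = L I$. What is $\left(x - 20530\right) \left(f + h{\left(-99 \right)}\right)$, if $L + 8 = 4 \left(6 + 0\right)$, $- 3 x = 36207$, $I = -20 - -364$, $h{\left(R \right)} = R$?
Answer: $-176197595$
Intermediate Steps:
$I = 344$ ($I = -20 + 364 = 344$)
$x = -12069$ ($x = \left(- \frac{1}{3}\right) 36207 = -12069$)
$L = 16$ ($L = -8 + 4 \left(6 + 0\right) = -8 + 4 \cdot 6 = -8 + 24 = 16$)
$f = 5504$ ($f = 16 \cdot 344 = 5504$)
$\left(x - 20530\right) \left(f + h{\left(-99 \right)}\right) = \left(-12069 - 20530\right) \left(5504 - 99\right) = \left(-32599\right) 5405 = -176197595$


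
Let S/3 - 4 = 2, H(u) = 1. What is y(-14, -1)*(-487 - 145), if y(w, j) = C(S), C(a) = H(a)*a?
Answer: -11376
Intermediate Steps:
S = 18 (S = 12 + 3*2 = 12 + 6 = 18)
C(a) = a (C(a) = 1*a = a)
y(w, j) = 18
y(-14, -1)*(-487 - 145) = 18*(-487 - 145) = 18*(-632) = -11376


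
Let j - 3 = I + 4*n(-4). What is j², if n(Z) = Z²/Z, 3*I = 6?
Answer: 121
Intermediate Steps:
I = 2 (I = (⅓)*6 = 2)
n(Z) = Z
j = -11 (j = 3 + (2 + 4*(-4)) = 3 + (2 - 16) = 3 - 14 = -11)
j² = (-11)² = 121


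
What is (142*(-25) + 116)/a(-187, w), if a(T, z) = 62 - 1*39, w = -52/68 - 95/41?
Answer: -3434/23 ≈ -149.30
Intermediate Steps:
w = -2148/697 (w = -52*1/68 - 95*1/41 = -13/17 - 95/41 = -2148/697 ≈ -3.0818)
a(T, z) = 23 (a(T, z) = 62 - 39 = 23)
(142*(-25) + 116)/a(-187, w) = (142*(-25) + 116)/23 = (-3550 + 116)*(1/23) = -3434*1/23 = -3434/23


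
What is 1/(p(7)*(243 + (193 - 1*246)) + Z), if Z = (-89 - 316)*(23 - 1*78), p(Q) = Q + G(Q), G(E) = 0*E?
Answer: 1/23605 ≈ 4.2364e-5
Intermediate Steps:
G(E) = 0
p(Q) = Q (p(Q) = Q + 0 = Q)
Z = 22275 (Z = -405*(23 - 78) = -405*(-55) = 22275)
1/(p(7)*(243 + (193 - 1*246)) + Z) = 1/(7*(243 + (193 - 1*246)) + 22275) = 1/(7*(243 + (193 - 246)) + 22275) = 1/(7*(243 - 53) + 22275) = 1/(7*190 + 22275) = 1/(1330 + 22275) = 1/23605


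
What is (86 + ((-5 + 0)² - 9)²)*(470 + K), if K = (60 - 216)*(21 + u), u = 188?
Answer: -10989828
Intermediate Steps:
K = -32604 (K = (60 - 216)*(21 + 188) = -156*209 = -32604)
(86 + ((-5 + 0)² - 9)²)*(470 + K) = (86 + ((-5 + 0)² - 9)²)*(470 - 32604) = (86 + ((-5)² - 9)²)*(-32134) = (86 + (25 - 9)²)*(-32134) = (86 + 16²)*(-32134) = (86 + 256)*(-32134) = 342*(-32134) = -10989828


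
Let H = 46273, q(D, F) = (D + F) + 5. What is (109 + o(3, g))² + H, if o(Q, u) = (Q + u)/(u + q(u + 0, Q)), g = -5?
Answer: 58373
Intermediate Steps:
q(D, F) = 5 + D + F
o(Q, u) = (Q + u)/(5 + Q + 2*u) (o(Q, u) = (Q + u)/(u + (5 + (u + 0) + Q)) = (Q + u)/(u + (5 + u + Q)) = (Q + u)/(u + (5 + Q + u)) = (Q + u)/(5 + Q + 2*u))
(109 + o(3, g))² + H = (109 + (3 - 5)/(5 + 3 + 2*(-5)))² + 46273 = (109 - 2/(5 + 3 - 10))² + 46273 = (109 - 2/(-2))² + 46273 = (109 - ½*(-2))² + 46273 = (109 + 1)² + 46273 = 110² + 46273 = 12100 + 46273 = 58373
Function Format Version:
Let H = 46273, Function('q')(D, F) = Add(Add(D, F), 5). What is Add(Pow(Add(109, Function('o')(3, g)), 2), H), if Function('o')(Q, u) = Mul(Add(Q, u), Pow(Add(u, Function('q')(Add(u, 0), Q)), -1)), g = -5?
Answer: 58373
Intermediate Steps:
Function('q')(D, F) = Add(5, D, F)
Function('o')(Q, u) = Mul(Pow(Add(5, Q, Mul(2, u)), -1), Add(Q, u)) (Function('o')(Q, u) = Mul(Add(Q, u), Pow(Add(u, Add(5, Add(u, 0), Q)), -1)) = Mul(Add(Q, u), Pow(Add(u, Add(5, u, Q)), -1)) = Mul(Add(Q, u), Pow(Add(u, Add(5, Q, u)), -1)) = Mul(Add(Q, u), Pow(Add(5, Q, Mul(2, u)), -1)) = Mul(Pow(Add(5, Q, Mul(2, u)), -1), Add(Q, u)))
Add(Pow(Add(109, Function('o')(3, g)), 2), H) = Add(Pow(Add(109, Mul(Pow(Add(5, 3, Mul(2, -5)), -1), Add(3, -5))), 2), 46273) = Add(Pow(Add(109, Mul(Pow(Add(5, 3, -10), -1), -2)), 2), 46273) = Add(Pow(Add(109, Mul(Pow(-2, -1), -2)), 2), 46273) = Add(Pow(Add(109, Mul(Rational(-1, 2), -2)), 2), 46273) = Add(Pow(Add(109, 1), 2), 46273) = Add(Pow(110, 2), 46273) = Add(12100, 46273) = 58373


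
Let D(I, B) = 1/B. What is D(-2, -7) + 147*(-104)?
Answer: -107017/7 ≈ -15288.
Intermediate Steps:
D(-2, -7) + 147*(-104) = 1/(-7) + 147*(-104) = -⅐ - 15288 = -107017/7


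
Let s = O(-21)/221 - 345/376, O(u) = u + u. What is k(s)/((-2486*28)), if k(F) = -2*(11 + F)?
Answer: 74729/262915744 ≈ 0.00028423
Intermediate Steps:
O(u) = 2*u
s = -92037/83096 (s = (2*(-21))/221 - 345/376 = -42*1/221 - 345*1/376 = -42/221 - 345/376 = -92037/83096 ≈ -1.1076)
k(F) = -22 - 2*F
k(s)/((-2486*28)) = (-22 - 2*(-92037/83096))/((-2486*28)) = (-22 + 92037/41548)/(-69608) = -822019/41548*(-1/69608) = 74729/262915744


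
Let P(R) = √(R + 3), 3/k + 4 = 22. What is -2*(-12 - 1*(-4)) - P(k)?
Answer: 16 - √114/6 ≈ 14.220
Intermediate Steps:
k = ⅙ (k = 3/(-4 + 22) = 3/18 = 3*(1/18) = ⅙ ≈ 0.16667)
P(R) = √(3 + R)
-2*(-12 - 1*(-4)) - P(k) = -2*(-12 - 1*(-4)) - √(3 + ⅙) = -2*(-12 + 4) - √(19/6) = -2*(-8) - √114/6 = 16 - √114/6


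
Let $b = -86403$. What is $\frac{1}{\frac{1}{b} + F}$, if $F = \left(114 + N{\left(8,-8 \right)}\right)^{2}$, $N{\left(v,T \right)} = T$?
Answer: $\frac{86403}{970824107} \approx 8.9 \cdot 10^{-5}$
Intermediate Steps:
$F = 11236$ ($F = \left(114 - 8\right)^{2} = 106^{2} = 11236$)
$\frac{1}{\frac{1}{b} + F} = \frac{1}{\frac{1}{-86403} + 11236} = \frac{1}{- \frac{1}{86403} + 11236} = \frac{1}{\frac{970824107}{86403}} = \frac{86403}{970824107}$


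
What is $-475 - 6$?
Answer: $-481$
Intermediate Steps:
$-475 - 6 = -481$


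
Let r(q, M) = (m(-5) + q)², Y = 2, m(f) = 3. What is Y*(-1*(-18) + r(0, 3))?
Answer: 54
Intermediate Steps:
r(q, M) = (3 + q)²
Y*(-1*(-18) + r(0, 3)) = 2*(-1*(-18) + (3 + 0)²) = 2*(18 + 3²) = 2*(18 + 9) = 2*27 = 54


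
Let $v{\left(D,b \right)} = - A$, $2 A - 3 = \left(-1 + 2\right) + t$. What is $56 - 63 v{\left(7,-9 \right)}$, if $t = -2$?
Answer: $119$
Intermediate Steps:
$A = 1$ ($A = \frac{3}{2} + \frac{\left(-1 + 2\right) - 2}{2} = \frac{3}{2} + \frac{1 - 2}{2} = \frac{3}{2} + \frac{1}{2} \left(-1\right) = \frac{3}{2} - \frac{1}{2} = 1$)
$v{\left(D,b \right)} = -1$ ($v{\left(D,b \right)} = \left(-1\right) 1 = -1$)
$56 - 63 v{\left(7,-9 \right)} = 56 - -63 = 56 + 63 = 119$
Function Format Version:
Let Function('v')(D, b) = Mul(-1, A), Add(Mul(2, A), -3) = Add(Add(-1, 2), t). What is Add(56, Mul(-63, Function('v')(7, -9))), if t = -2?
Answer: 119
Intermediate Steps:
A = 1 (A = Add(Rational(3, 2), Mul(Rational(1, 2), Add(Add(-1, 2), -2))) = Add(Rational(3, 2), Mul(Rational(1, 2), Add(1, -2))) = Add(Rational(3, 2), Mul(Rational(1, 2), -1)) = Add(Rational(3, 2), Rational(-1, 2)) = 1)
Function('v')(D, b) = -1 (Function('v')(D, b) = Mul(-1, 1) = -1)
Add(56, Mul(-63, Function('v')(7, -9))) = Add(56, Mul(-63, -1)) = Add(56, 63) = 119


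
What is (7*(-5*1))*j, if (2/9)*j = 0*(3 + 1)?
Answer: 0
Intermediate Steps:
j = 0 (j = 9*(0*(3 + 1))/2 = 9*(0*4)/2 = (9/2)*0 = 0)
(7*(-5*1))*j = (7*(-5*1))*0 = (7*(-5))*0 = -35*0 = 0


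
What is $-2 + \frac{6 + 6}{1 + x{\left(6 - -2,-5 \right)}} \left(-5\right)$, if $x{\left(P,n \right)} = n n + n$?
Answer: $- \frac{34}{7} \approx -4.8571$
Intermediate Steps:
$x{\left(P,n \right)} = n + n^{2}$ ($x{\left(P,n \right)} = n^{2} + n = n + n^{2}$)
$-2 + \frac{6 + 6}{1 + x{\left(6 - -2,-5 \right)}} \left(-5\right) = -2 + \frac{6 + 6}{1 - 5 \left(1 - 5\right)} \left(-5\right) = -2 + \frac{12}{1 - -20} \left(-5\right) = -2 + \frac{12}{1 + 20} \left(-5\right) = -2 + \frac{12}{21} \left(-5\right) = -2 + 12 \cdot \frac{1}{21} \left(-5\right) = -2 + \frac{4}{7} \left(-5\right) = -2 - \frac{20}{7} = - \frac{34}{7}$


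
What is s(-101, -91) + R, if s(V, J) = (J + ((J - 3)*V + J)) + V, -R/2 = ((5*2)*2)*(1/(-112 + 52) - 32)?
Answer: 31475/3 ≈ 10492.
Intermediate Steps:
R = 3842/3 (R = -2*(5*2)*2*(1/(-112 + 52) - 32) = -2*10*2*(1/(-60) - 32) = -40*(-1/60 - 32) = -40*(-1921)/60 = -2*(-1921/3) = 3842/3 ≈ 1280.7)
s(V, J) = V + 2*J + V*(-3 + J) (s(V, J) = (J + ((-3 + J)*V + J)) + V = (J + (V*(-3 + J) + J)) + V = (J + (J + V*(-3 + J))) + V = (2*J + V*(-3 + J)) + V = V + 2*J + V*(-3 + J))
s(-101, -91) + R = (-2*(-101) + 2*(-91) - 91*(-101)) + 3842/3 = (202 - 182 + 9191) + 3842/3 = 9211 + 3842/3 = 31475/3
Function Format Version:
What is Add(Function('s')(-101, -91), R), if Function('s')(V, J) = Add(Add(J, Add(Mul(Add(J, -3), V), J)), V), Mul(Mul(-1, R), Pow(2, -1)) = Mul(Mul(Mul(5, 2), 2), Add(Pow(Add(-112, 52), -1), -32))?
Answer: Rational(31475, 3) ≈ 10492.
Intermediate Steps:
R = Rational(3842, 3) (R = Mul(-2, Mul(Mul(Mul(5, 2), 2), Add(Pow(Add(-112, 52), -1), -32))) = Mul(-2, Mul(Mul(10, 2), Add(Pow(-60, -1), -32))) = Mul(-2, Mul(20, Add(Rational(-1, 60), -32))) = Mul(-2, Mul(20, Rational(-1921, 60))) = Mul(-2, Rational(-1921, 3)) = Rational(3842, 3) ≈ 1280.7)
Function('s')(V, J) = Add(V, Mul(2, J), Mul(V, Add(-3, J))) (Function('s')(V, J) = Add(Add(J, Add(Mul(Add(-3, J), V), J)), V) = Add(Add(J, Add(Mul(V, Add(-3, J)), J)), V) = Add(Add(J, Add(J, Mul(V, Add(-3, J)))), V) = Add(Add(Mul(2, J), Mul(V, Add(-3, J))), V) = Add(V, Mul(2, J), Mul(V, Add(-3, J))))
Add(Function('s')(-101, -91), R) = Add(Add(Mul(-2, -101), Mul(2, -91), Mul(-91, -101)), Rational(3842, 3)) = Add(Add(202, -182, 9191), Rational(3842, 3)) = Add(9211, Rational(3842, 3)) = Rational(31475, 3)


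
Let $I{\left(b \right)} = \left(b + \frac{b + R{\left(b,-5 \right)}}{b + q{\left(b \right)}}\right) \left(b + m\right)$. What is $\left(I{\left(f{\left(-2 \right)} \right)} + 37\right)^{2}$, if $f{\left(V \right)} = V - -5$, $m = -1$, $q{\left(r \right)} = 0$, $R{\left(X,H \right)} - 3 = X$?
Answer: $2401$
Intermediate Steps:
$R{\left(X,H \right)} = 3 + X$
$f{\left(V \right)} = 5 + V$ ($f{\left(V \right)} = V + 5 = 5 + V$)
$I{\left(b \right)} = \left(-1 + b\right) \left(b + \frac{3 + 2 b}{b}\right)$ ($I{\left(b \right)} = \left(b + \frac{b + \left(3 + b\right)}{b + 0}\right) \left(b - 1\right) = \left(b + \frac{3 + 2 b}{b}\right) \left(-1 + b\right) = \left(-1 + b\right) \left(b + \frac{3 + 2 b}{b}\right)$)
$\left(I{\left(f{\left(-2 \right)} \right)} + 37\right)^{2} = \left(\left(1 + \left(5 - 2\right) + \left(5 - 2\right)^{2} - \frac{3}{5 - 2}\right) + 37\right)^{2} = \left(\left(1 + 3 + 3^{2} - \frac{3}{3}\right) + 37\right)^{2} = \left(\left(1 + 3 + 9 - 1\right) + 37\right)^{2} = \left(12 + 37\right)^{2} = 49^{2} = 2401$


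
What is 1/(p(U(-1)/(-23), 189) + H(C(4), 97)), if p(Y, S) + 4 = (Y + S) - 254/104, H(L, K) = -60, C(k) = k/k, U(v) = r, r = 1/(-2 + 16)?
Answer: 8372/1026027 ≈ 0.0081596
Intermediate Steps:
r = 1/14 ≈ 0.071429
U(v) = 1/14
C(k) = 1
p(Y, S) = -335/52 + S + Y (p(Y, S) = -4 + ((Y + S) - 254/104) = -4 + ((S + Y) - 254*1/104) = -4 + ((S + Y) - 127/52) = -4 + (-127/52 + S + Y) = -335/52 + S + Y)
1/(p(U(-1)/(-23), 189) + H(C(4), 97)) = 1/((-335/52 + 189 + (1/14)/(-23)) - 60) = 1/((-335/52 + 189 + (1/14)*(-1/23)) - 60) = 1/((-335/52 + 189 - 1/322) - 60) = 1/(1528347/8372 - 60) = 1/(1026027/8372) = 8372/1026027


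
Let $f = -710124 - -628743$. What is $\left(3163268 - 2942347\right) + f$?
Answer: $139540$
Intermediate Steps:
$f = -81381$ ($f = -710124 + 628743 = -81381$)
$\left(3163268 - 2942347\right) + f = \left(3163268 - 2942347\right) - 81381 = 220921 - 81381 = 139540$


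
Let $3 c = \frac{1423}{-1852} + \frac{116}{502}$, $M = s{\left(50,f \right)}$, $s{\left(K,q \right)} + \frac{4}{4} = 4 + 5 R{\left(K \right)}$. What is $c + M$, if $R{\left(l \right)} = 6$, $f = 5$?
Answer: $\frac{45770591}{1394556} \approx 32.821$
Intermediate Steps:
$s{\left(K,q \right)} = 33$ ($s{\left(K,q \right)} = -1 + \left(4 + 5 \cdot 6\right) = -1 + \left(4 + 30\right) = -1 + 34 = 33$)
$M = 33$
$c = - \frac{249757}{1394556}$ ($c = \frac{\frac{1423}{-1852} + \frac{116}{502}}{3} = \frac{1423 \left(- \frac{1}{1852}\right) + 116 \cdot \frac{1}{502}}{3} = \frac{- \frac{1423}{1852} + \frac{58}{251}}{3} = \frac{1}{3} \left(- \frac{249757}{464852}\right) = - \frac{249757}{1394556} \approx -0.17909$)
$c + M = - \frac{249757}{1394556} + 33 = \frac{45770591}{1394556}$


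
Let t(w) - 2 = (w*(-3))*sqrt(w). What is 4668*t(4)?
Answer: -102696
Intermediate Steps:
t(w) = 2 - 3*w**(3/2) (t(w) = 2 + (w*(-3))*sqrt(w) = 2 + (-3*w)*sqrt(w) = 2 - 3*w**(3/2))
4668*t(4) = 4668*(2 - 3*4**(3/2)) = 4668*(2 - 3*8) = 4668*(2 - 24) = 4668*(-22) = -102696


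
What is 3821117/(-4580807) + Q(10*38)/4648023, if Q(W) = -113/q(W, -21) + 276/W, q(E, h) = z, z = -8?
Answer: -13498034469716551/16181689183866360 ≈ -0.83416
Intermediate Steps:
q(E, h) = -8
Q(W) = 113/8 + 276/W (Q(W) = -113/(-8) + 276/W = -113*(-⅛) + 276/W = 113/8 + 276/W)
3821117/(-4580807) + Q(10*38)/4648023 = 3821117/(-4580807) + (113/8 + 276/((10*38)))/4648023 = 3821117*(-1/4580807) + (113/8 + 276/380)*(1/4648023) = -3821117/4580807 + (113/8 + 276*(1/380))*(1/4648023) = -3821117/4580807 + (113/8 + 69/95)*(1/4648023) = -3821117/4580807 + (11287/760)*(1/4648023) = -3821117/4580807 + 11287/3532497480 = -13498034469716551/16181689183866360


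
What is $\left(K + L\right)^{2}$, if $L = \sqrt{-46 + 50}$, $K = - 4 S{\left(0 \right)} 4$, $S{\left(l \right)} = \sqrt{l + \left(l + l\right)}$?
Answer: $4$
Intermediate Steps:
$S{\left(l \right)} = \sqrt{3} \sqrt{l}$ ($S{\left(l \right)} = \sqrt{l + 2 l} = \sqrt{3 l} = \sqrt{3} \sqrt{l}$)
$K = 0$ ($K = - 4 \sqrt{3} \sqrt{0} \cdot 4 = - 4 \sqrt{3} \cdot 0 \cdot 4 = \left(-4\right) 0 \cdot 4 = 0 \cdot 4 = 0$)
$L = 2$ ($L = \sqrt{4} = 2$)
$\left(K + L\right)^{2} = \left(0 + 2\right)^{2} = 2^{2} = 4$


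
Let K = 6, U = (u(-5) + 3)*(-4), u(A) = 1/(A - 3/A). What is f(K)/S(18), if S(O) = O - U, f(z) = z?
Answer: 33/160 ≈ 0.20625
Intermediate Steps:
U = -122/11 (U = (-5/(-3 + (-5)²) + 3)*(-4) = (-5/(-3 + 25) + 3)*(-4) = (-5/22 + 3)*(-4) = (61/22)*(-4) = -122/11 ≈ -11.091)
S(O) = 122/11 + O (S(O) = O - 1*(-122/11) = O + 122/11 = 122/11 + O)
f(K)/S(18) = 6/(122/11 + 18) = 6/(320/11) = 6*(11/320) = 33/160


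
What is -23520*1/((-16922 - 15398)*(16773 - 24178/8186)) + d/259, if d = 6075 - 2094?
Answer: 55197674680389/3591097056400 ≈ 15.371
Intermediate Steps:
d = 3981
-23520*1/((-16922 - 15398)*(16773 - 24178/8186)) + d/259 = -23520*1/((-16922 - 15398)*(16773 - 24178/8186)) + 3981/259 = -23520*(-1/(32320*(16773 - 24178*1/8186))) + 3981*(1/259) = -23520*(-1/(32320*(16773 - 12089/4093))) + 3981/259 = -23520/((-32320*68639800/4093)) + 3981/259 = -23520/(-2218438336000/4093) + 3981/259 = -23520*(-4093/2218438336000) + 3981/259 = 601671/13865239600 + 3981/259 = 55197674680389/3591097056400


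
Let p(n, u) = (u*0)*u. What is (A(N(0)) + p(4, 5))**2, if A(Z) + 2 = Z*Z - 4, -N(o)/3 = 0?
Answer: 36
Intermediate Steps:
N(o) = 0 (N(o) = -3*0 = 0)
A(Z) = -6 + Z**2 (A(Z) = -2 + (Z*Z - 4) = -2 + (Z**2 - 4) = -2 + (-4 + Z**2) = -6 + Z**2)
p(n, u) = 0 (p(n, u) = 0*u = 0)
(A(N(0)) + p(4, 5))**2 = ((-6 + 0**2) + 0)**2 = ((-6 + 0) + 0)**2 = (-6 + 0)**2 = (-6)**2 = 36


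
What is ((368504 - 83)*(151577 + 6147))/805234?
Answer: 29054416902/402617 ≈ 72164.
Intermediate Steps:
((368504 - 83)*(151577 + 6147))/805234 = (368421*157724)*(1/805234) = 58108833804*(1/805234) = 29054416902/402617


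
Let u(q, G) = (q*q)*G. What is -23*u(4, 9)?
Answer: -3312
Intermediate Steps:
u(q, G) = G*q² (u(q, G) = q²*G = G*q²)
-23*u(4, 9) = -207*4² = -207*16 = -23*144 = -3312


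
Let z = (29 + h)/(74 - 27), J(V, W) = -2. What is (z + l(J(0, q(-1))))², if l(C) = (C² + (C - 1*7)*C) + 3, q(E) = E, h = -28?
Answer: 1382976/2209 ≈ 626.06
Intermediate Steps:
z = 1/47 (z = (29 - 28)/(74 - 27) = 1/47 ≈ 0.021277)
l(C) = 3 + C² + C*(-7 + C) (l(C) = (C² + (C - 7)*C) + 3 = (C² + (-7 + C)*C) + 3 = (C² + C*(-7 + C)) + 3 = 3 + C² + C*(-7 + C))
(z + l(J(0, q(-1))))² = (1/47 + (3 - 7*(-2) + 2*(-2)²))² = (1/47 + (3 + 14 + 2*4))² = (1/47 + (3 + 14 + 8))² = (1/47 + 25)² = (1176/47)² = 1382976/2209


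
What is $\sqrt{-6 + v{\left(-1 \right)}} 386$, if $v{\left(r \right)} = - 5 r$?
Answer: $386 i \approx 386.0 i$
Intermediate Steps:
$\sqrt{-6 + v{\left(-1 \right)}} 386 = \sqrt{-6 - -5} \cdot 386 = \sqrt{-6 + 5} \cdot 386 = \sqrt{-1} \cdot 386 = i 386 = 386 i$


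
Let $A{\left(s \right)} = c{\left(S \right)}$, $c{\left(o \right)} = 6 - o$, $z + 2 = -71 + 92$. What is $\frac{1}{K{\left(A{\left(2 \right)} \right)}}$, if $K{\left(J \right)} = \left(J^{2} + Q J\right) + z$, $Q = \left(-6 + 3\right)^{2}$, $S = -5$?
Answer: $\frac{1}{239} \approx 0.0041841$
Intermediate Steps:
$z = 19$ ($z = -2 + \left(-71 + 92\right) = -2 + 21 = 19$)
$A{\left(s \right)} = 11$ ($A{\left(s \right)} = 6 - -5 = 6 + 5 = 11$)
$Q = 9$ ($Q = \left(-3\right)^{2} = 9$)
$K{\left(J \right)} = 19 + J^{2} + 9 J$ ($K{\left(J \right)} = \left(J^{2} + 9 J\right) + 19 = 19 + J^{2} + 9 J$)
$\frac{1}{K{\left(A{\left(2 \right)} \right)}} = \frac{1}{19 + 11^{2} + 9 \cdot 11} = \frac{1}{19 + 121 + 99} = \frac{1}{239}$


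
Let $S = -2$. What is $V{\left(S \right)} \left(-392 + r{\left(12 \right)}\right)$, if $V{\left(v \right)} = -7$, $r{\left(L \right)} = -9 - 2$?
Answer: $2821$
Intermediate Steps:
$r{\left(L \right)} = -11$ ($r{\left(L \right)} = -9 - 2 = -11$)
$V{\left(S \right)} \left(-392 + r{\left(12 \right)}\right) = - 7 \left(-392 - 11\right) = \left(-7\right) \left(-403\right) = 2821$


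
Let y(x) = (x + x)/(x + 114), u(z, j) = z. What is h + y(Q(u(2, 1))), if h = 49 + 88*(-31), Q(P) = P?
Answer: -77690/29 ≈ -2679.0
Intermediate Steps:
y(x) = 2*x/(114 + x) (y(x) = (2*x)/(114 + x) = 2*x/(114 + x))
h = -2679 (h = 49 - 2728 = -2679)
h + y(Q(u(2, 1))) = -2679 + 2*2/(114 + 2) = -2679 + 2*2/116 = -2679 + 2*2*(1/116) = -2679 + 1/29 = -77690/29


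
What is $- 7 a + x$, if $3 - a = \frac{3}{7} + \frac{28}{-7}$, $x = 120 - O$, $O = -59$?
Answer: $133$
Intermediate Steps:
$x = 179$ ($x = 120 - -59 = 120 + 59 = 179$)
$a = \frac{46}{7}$ ($a = 3 - \left(\frac{3}{7} + \frac{28}{-7}\right) = 3 - \left(3 \cdot \frac{1}{7} + 28 \left(- \frac{1}{7}\right)\right) = 3 - \left(\frac{3}{7} - 4\right) = 3 - - \frac{25}{7} = 3 + \frac{25}{7} = \frac{46}{7} \approx 6.5714$)
$- 7 a + x = \left(-7\right) \frac{46}{7} + 179 = -46 + 179 = 133$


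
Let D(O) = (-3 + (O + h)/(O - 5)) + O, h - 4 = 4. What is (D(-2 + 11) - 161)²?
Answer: 363609/16 ≈ 22726.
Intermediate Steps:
h = 8 (h = 4 + 4 = 8)
D(O) = -3 + O + (8 + O)/(-5 + O) (D(O) = (-3 + (O + 8)/(O - 5)) + O = (-3 + (8 + O)/(-5 + O)) + O = -3 + O + (8 + O)/(-5 + O))
(D(-2 + 11) - 161)² = ((23 + (-2 + 11)² - 7*(-2 + 11))/(-5 + (-2 + 11)) - 161)² = ((23 + 9² - 7*9)/(-5 + 9) - 161)² = ((23 + 81 - 63)/4 - 161)² = ((¼)*41 - 161)² = (41/4 - 161)² = (-603/4)² = 363609/16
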